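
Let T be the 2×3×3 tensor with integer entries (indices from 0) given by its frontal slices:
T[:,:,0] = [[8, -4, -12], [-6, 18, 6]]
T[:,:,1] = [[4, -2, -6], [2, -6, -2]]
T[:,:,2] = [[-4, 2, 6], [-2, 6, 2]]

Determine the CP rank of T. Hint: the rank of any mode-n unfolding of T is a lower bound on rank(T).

Lower bound: the mode-1 unfolding of T (rows indexed by i, columns by (j,k) = (0,0), (0,1), (0,2), (1,0), (1,1), (1,2), (2,0), (2,1), (2,2)) is [[8, 4, -4, -4, -2, 2, -12, -6, 6], [-6, 2, -2, 18, -6, 6, 6, -2, 2]].
There the 2×2 minor on rows i ∈ {0, 1}, columns (j,k) ∈ {(0,0), (0,1)} is det [[8, 4], [-6, 2]] = 40 ≠ 0, so this unfolding has rank ≥ 2; CP rank is at least every unfolding rank, so rank(T) ≥ 2. (This is only a lower bound: in general the CP rank may exceed every unfolding rank, so we still need to exhibit 2 rank-1 terms summing to T.)
Upper bound — finding two terms. Write S_k = T[:,:,k] for the frontal slices: S₀ = [[8, -4, -12], [-6, 18, 6]], S₁ = [[4, -2, -6], [2, -6, -2]], S₂ = [[-4, 2, 6], [-2, 6, 2]].
If T = a₁ ⊗ b₁ ⊗ c₁ + a₂ ⊗ b₂ ⊗ c₂ then each S_k = c₁[k]·a₁b₁ᵀ + c₂[k]·a₂b₂ᵀ. S₀ and S₁ are linearly independent, so a₁b₁ᵀ and a₂b₂ᵀ must span the same plane of matrices: they are the rank-1 matrices of the form x·S₀ + y·S₁.
The 2×2 minor of x·S₀ + y·S₁ on rows {0,1}, columns {0,1} is 120·x² + 20·xy − 20·y² = 20·(3·x − y)(2·x + y), vanishing at (x:y) = (1:3) and (1:-2).
M₁ = S₀ + 3·S₁ = [[20, -10, -30], [0, 0, 0]] = 10·(1, 0)(2, -1, -3)ᵀ and M₂ = S₀ − 2·S₁ = [[0, 0, 0], [-10, 30, 10]] = (-10)·(0, 1)(1, -3, -1)ᵀ, so take a₁ = (1, 0), b₁ = (2, -1, -3), a₂ = (0, 1), b₂ = (1, -3, -1).
Each slice is an integer combination of E₁ = a₁b₁ᵀ and E₂ = a₂b₂ᵀ: S₀ = 4·E₁ − 6·E₂, S₁ = 2·E₁ + 2·E₂, S₂ = −2·E₁ − 2·E₂; reading off coefficients, c₁ = (4, 2, -2) and c₂ = (-6, 2, -2).
Hence T = (1, 0) ⊗ (2, -1, -3) ⊗ (4, 2, -2) + (0, 1) ⊗ (1, -3, -1) ⊗ (-6, 2, -2), so rank(T) ≤ 2.
These bounds meet, so rank(T) = 2.

2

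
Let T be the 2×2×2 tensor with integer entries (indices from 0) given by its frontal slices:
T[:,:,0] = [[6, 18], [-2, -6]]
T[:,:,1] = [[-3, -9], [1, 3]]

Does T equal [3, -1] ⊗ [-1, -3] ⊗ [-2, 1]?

Yes

Reconstruct entrywise from the claimed factors. For example, T[0,0,1] = -3 and Σₗ aₗ[0]bₗ[0]cₗ[1] = (3)·(-1)·(1) = -3; checking all 8 entries, every one matches. The claim holds.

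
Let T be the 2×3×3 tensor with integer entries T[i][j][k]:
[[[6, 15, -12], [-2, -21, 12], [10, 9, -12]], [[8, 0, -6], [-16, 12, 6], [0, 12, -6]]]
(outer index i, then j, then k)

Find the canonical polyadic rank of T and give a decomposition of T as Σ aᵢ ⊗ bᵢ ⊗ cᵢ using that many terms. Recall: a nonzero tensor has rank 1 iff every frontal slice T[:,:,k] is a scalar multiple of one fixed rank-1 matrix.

Lower bound: the mode-3 unfolding of T (rows indexed by k, columns by (i,j) = (0,0), (0,1), (0,2), (1,0), (1,1), (1,2)) is [[6, -2, 10, 8, -16, 0], [15, -21, 9, 0, 12, 12], [-12, 12, -12, -6, 6, -6]].
There the 2×2 minor on rows k ∈ {0, 1}, columns (i,j) ∈ {(0,0), (0,1)} is det [[6, -2], [15, -21]] = -96 ≠ 0, so this unfolding has rank ≥ 2; CP rank is at least every unfolding rank, so rank(T) ≥ 2. (Flattening ranks never certify an upper bound on CP rank; for that we must actually write T with 2 rank-1 terms.)
Upper bound — finding two terms. Write S_k = T[:,:,k] for the frontal slices: S₀ = [[6, -2, 10], [8, -16, 0]], S₁ = [[15, -21, 9], [0, 12, 12]], S₂ = [[-12, 12, -12], [-6, 6, -6]].
If T = a₁ ⊗ b₁ ⊗ c₁ + a₂ ⊗ b₂ ⊗ c₂ then each S_k = c₁[k]·a₁b₁ᵀ + c₂[k]·a₂b₂ᵀ. S₀ and S₁ are linearly independent, so a₁b₁ᵀ and a₂b₂ᵀ must span the same plane of matrices: they are the rank-1 matrices of the form x·S₀ + y·S₁.
The 2×2 minor of x·S₀ + y·S₁ on rows {0,1}, columns {0,1} is −80·x² + 180·y² = (-20)·(2·x − 3·y)(2·x + 3·y), vanishing at (x:y) = (3:2) and (3:-2).
M₁ = 3·S₀ + 2·S₁ = [[48, -48, 48], [24, -24, 24]] = 24·(2, 1)(1, -1, 1)ᵀ and M₂ = 3·S₀ − 2·S₁ = [[-12, 36, 12], [24, -72, -24]] = (-12)·(1, -2)(1, -3, -1)ᵀ, so take a₁ = (2, 1), b₁ = (1, -1, 1), a₂ = (1, -2), b₂ = (1, -3, -1).
Each slice is an integer combination of E₁ = a₁b₁ᵀ and E₂ = a₂b₂ᵀ: S₀ = 4·E₁ − 2·E₂, S₁ = 6·E₁ + 3·E₂, S₂ = −6·E₁; reading off coefficients, c₁ = (4, 6, -6) and c₂ = (-2, 3, 0).
Hence T = (2, 1) ⊗ (1, -1, 1) ⊗ (4, 6, -6) + (1, -2) ⊗ (1, -3, -1) ⊗ (-2, 3, 0), so rank(T) ≤ 2.
These bounds meet, so rank(T) = 2.
Check entry T[0,0,1] = 15: (2)·(1)·(6) + (1)·(1)·(3) = 15.

rank(T) = 2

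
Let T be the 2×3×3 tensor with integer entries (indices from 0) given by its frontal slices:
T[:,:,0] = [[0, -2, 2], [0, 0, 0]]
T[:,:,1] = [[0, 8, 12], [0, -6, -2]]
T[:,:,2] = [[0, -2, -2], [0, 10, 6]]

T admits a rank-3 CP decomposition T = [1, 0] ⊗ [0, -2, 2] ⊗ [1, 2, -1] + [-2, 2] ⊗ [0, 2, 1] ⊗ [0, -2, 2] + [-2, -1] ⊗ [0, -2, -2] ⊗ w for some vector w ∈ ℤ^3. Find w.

w = [0, 1, 1]

Subtract the known terms from T to get the rank-1 residual R = [-2, -1] ⊗ [0, -2, -2] ⊗ w, so R[i,j,k] = a[i]·b[j]·w[k]. Pick indices with nonzero a[0]·b[1] = (-2)·(-2) = 4. Only the fibre through (0,1,·) is needed: R[0,1,:] = T[0,1,:] − Σₗ aₗ[0]bₗ[1]cₗ = [-2, 8, -2] − (1)·(-2)·[1, 2, -1] − (-2)·(2)·[0, -2, 2] = [0, 4, 4]. Then w[k] = R[0,1,k] / 4 for each k, giving w = [0, 4, 4] / 4 = [0, 1, 1].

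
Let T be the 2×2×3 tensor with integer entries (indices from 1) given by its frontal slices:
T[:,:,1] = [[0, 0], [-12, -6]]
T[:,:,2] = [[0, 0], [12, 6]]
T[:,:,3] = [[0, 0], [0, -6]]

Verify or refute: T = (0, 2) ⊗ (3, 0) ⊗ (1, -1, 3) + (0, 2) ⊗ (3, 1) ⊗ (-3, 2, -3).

Reconstruct entry (2,1,2) from the claimed factors: Σₗ aₗ[2]bₗ[1]cₗ[2] = (2)·(3)·(-1) + (2)·(3)·(2) = 6, but T[2,1,2] = 12. The claim is false.

No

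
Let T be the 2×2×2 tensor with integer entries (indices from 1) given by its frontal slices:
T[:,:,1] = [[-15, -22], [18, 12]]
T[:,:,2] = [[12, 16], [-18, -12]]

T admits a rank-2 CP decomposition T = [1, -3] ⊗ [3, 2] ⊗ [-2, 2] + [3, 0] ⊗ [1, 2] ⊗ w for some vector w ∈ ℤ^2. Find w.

w = [-3, 2]

Subtract the known terms from T to get the rank-1 residual R = [3, 0] ⊗ [1, 2] ⊗ w, so R[i,j,k] = a[i]·b[j]·w[k]. Pick indices with nonzero a[1]·b[1] = (3)·(1) = 3. Only the fibre through (1,1,·) is needed: R[1,1,:] = T[1,1,:] − Σₗ aₗ[1]bₗ[1]cₗ = [-15, 12] − (1)·(3)·[-2, 2] = [-9, 6]. Then w[k] = R[1,1,k] / 3 for each k, giving w = [-9, 6] / 3 = [-3, 2].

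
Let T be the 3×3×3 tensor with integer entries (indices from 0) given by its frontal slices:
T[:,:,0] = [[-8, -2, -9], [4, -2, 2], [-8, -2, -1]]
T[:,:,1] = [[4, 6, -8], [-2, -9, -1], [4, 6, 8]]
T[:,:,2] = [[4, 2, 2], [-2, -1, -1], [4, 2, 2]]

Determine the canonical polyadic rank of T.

3

Lower bound: the mode-1 unfolding of T (rows indexed by i, columns by (j,k) = (0,0), (0,1), (0,2), (1,0), (1,1), (1,2), (2,0), (2,1), (2,2)) is [[-8, 4, 4, -2, 6, 2, -9, -8, 2], [4, -2, -2, -2, -9, -1, 2, -1, -1], [-8, 4, 4, -2, 6, 2, -1, 8, 2]].
There the 3×3 minor on rows i ∈ {0, 1, 2}, columns (j,k) ∈ {(0,0), (1,0), (2,0)} is det [[-8, -2, -9], [4, -2, 2], [-8, -2, -1]] = 192 ≠ 0, so this unfolding has rank ≥ 3; CP rank is at least every unfolding rank, so rank(T) ≥ 3. (This is only a lower bound: in general the CP rank may exceed every unfolding rank, so we still need to exhibit 3 rank-1 terms summing to T.)
Upper bound: T is a sum of 3 rank-1 terms, T = [1, -2, 1] ⊗ [0, 2, -1] ⊗ [1, 2, 0] + [2, -1, 2] ⊗ [2, 1, 1] ⊗ [-2, 1, 1] + [2, 1, -2] ⊗ [0, 0, 1] ⊗ [-2, -4, 0] (one valid choice — decompositions are not unique — normalised so each a, b is primitive with positive first nonzero entry; check it by expanding all entries), so rank(T) ≤ 3.
These bounds meet, so rank(T) = 3.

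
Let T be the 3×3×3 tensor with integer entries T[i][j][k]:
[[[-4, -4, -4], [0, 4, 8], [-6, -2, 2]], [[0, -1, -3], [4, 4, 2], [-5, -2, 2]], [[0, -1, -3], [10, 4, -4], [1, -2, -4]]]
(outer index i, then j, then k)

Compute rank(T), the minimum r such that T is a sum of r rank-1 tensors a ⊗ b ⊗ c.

3

Lower bound: the mode-2 unfolding of T (rows indexed by j, columns by (i,k) = (0,0), (0,1), (0,2), (1,0), (1,1), (1,2), (2,0), (2,1), (2,2)) is [[-4, -4, -4, 0, -1, -3, 0, -1, -3], [0, 4, 8, 4, 4, 2, 10, 4, -4], [-6, -2, 2, -5, -2, 2, 1, -2, -4]].
There the 3×3 minor on rows j ∈ {0, 1, 2}, columns (i,k) ∈ {(0,0), (0,1), (1,0)} is det [[-4, -4, 0], [0, 4, 4], [-6, -2, -5]] = 144 ≠ 0, so this unfolding has rank ≥ 3; CP rank is at least every unfolding rank, so rank(T) ≥ 3. (Unfolding ranks only ever bound the CP rank from below — rank(T) can be strictly larger than all of them — so the matching upper bound has to come from an explicit 3-term decomposition.)
Upper bound: T is a sum of 3 rank-1 terms, T = (0, 1, 1) ⊗ (1, 2, -1) ⊗ (2, 1, -1) + (2, 1, -2) ⊗ (0, 1, 1) ⊗ (-2, 0, 2) + (2, 1, 1) ⊗ (2, -2, 1) ⊗ (-1, -1, -1) (written with every a and b primitive with positive leading entry and the scale carried by c; CP decompositions are not unique, and this one is verified by expanding entrywise), so rank(T) ≤ 3.
These bounds meet, so rank(T) = 3.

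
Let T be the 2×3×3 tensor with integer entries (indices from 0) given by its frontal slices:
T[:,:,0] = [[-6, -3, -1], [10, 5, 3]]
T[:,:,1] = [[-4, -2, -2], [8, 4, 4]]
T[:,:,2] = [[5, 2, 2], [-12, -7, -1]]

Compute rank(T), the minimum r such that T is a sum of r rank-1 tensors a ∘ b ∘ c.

Lower bound: the mode-3 unfolding of T (rows indexed by k, columns by (i,j) = (0,0), (0,1), (0,2), (1,0), (1,1), (1,2)) is [[-6, -3, -1, 10, 5, 3], [-4, -2, -2, 8, 4, 4], [5, 2, 2, -12, -7, -1]].
There the 3×3 minor on rows k ∈ {0, 1, 2}, columns (i,j) ∈ {(0,0), (0,1), (0,2)} is det [[-6, -3, -1], [-4, -2, -2], [5, 2, 2]] = 4 ≠ 0, so this unfolding has rank ≥ 3; CP rank is at least every unfolding rank, so rank(T) ≥ 3. (Unfolding ranks only ever bound the CP rank from below — rank(T) can be strictly larger than all of them — so the matching upper bound has to come from an explicit 3-term decomposition.)
Upper bound: T is a sum of 3 rank-1 terms, T = [1, -2] ∘ [2, 1, 1] ∘ [-2, -2, 2] + [1, -1] ∘ [2, 1, -1] ∘ [-1, 0, 1] + [1, 2] ∘ [1, 1, -1] ∘ [0, 0, -1] (written with every a and b primitive with positive leading entry and the scale carried by c; CP decompositions are not unique, and this one is verified by expanding entrywise), so rank(T) ≤ 3.
These bounds meet, so rank(T) = 3.
Check entry T[0,1,1] = -2: (1)·(1)·(-2) + (1)·(1)·(0) + (1)·(1)·(0) = -2.

3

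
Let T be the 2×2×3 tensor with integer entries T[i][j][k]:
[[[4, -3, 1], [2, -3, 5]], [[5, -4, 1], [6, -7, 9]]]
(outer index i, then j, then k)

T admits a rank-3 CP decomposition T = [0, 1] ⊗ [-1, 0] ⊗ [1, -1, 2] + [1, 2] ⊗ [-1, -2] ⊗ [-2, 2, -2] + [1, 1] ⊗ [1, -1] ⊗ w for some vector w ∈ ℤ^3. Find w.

Subtract the known terms from T to get the rank-1 residual R = [1, 1] ⊗ [1, -1] ⊗ w, so R[i,j,k] = a[i]·b[j]·w[k]. Pick indices with nonzero a[0]·b[0] = (1)·(1) = 1. Only the fibre through (0,0,·) is needed: R[0,0,:] = T[0,0,:] − Σₗ aₗ[0]bₗ[0]cₗ = [4, -3, 1] − (0)·(-1)·[1, -1, 2] − (1)·(-1)·[-2, 2, -2] = [2, -1, -1]. Then w[k] = R[0,0,k] / 1 for each k, giving w = [2, -1, -1] / 1 = [2, -1, -1].

w = [2, -1, -1]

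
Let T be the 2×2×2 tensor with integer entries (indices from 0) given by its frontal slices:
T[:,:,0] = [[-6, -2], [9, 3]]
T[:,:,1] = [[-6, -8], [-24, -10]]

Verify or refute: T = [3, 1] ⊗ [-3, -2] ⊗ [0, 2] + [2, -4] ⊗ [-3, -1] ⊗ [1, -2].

Reconstruct entry (1,0,0) from the claimed factors: Σₗ aₗ[1]bₗ[0]cₗ[0] = (1)·(-3)·(0) + (-4)·(-3)·(1) = 12, but T[1,0,0] = 9. The claim is false.

No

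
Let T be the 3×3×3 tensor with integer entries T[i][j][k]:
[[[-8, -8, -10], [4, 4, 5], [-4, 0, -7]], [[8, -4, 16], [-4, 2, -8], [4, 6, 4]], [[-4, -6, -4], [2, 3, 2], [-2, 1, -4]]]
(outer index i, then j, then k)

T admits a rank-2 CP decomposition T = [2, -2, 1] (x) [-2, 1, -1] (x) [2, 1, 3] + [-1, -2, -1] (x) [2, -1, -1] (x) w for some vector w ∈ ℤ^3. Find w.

Subtract the known terms from T to get the rank-1 residual R = [-1, -2, -1] (x) [2, -1, -1] (x) w, so R[i,j,k] = a[i]·b[j]·w[k]. Pick indices with nonzero a[0]·b[0] = (-1)·(2) = -2. Only the fibre through (0,0,·) is needed: R[0,0,:] = T[0,0,:] − Σₗ aₗ[0]bₗ[0]cₗ = [-8, -8, -10] − (2)·(-2)·[2, 1, 3] = [0, -4, 2]. Then w[k] = R[0,0,k] / -2 for each k, giving w = [0, -4, 2] / -2 = [0, 2, -1].

w = [0, 2, -1]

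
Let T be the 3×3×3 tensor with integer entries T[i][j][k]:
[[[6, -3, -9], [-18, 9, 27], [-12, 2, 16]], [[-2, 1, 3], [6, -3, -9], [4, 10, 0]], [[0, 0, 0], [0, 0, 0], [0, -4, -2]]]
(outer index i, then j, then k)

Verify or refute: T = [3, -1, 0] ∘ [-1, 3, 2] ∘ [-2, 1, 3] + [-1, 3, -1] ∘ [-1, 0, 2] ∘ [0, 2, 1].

Reconstruct entry (0,0,1) from the claimed factors: Σₗ aₗ[0]bₗ[0]cₗ[1] = (3)·(-1)·(1) + (-1)·(-1)·(2) = -1, but T[0,0,1] = -3. The claim is false.

No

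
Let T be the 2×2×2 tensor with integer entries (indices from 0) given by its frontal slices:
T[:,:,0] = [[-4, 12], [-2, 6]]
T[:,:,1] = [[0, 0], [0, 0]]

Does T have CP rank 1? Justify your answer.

If T = a ⊗ b ⊗ c then every fibre of T is a multiple of the corresponding factor, so read the factors off the fibres through the nonzero entry T[0,0,0] = -4.
The mode-1 fibre T[:,0,0] = [-4, -2] gives a = [2, 1] (primitive direction); the mode-2 fibre T[0,:,0] = [-4, 12] gives b = [1, -3]; then c[k] = T[0,0,k] / (a[0]·b[0]) = [-4, 0] / 2 = [-2, 0].
Expanding [2, 1] ⊗ [1, -3] ⊗ [-2, 0] reproduces all 8 entries of T, so T = [2, 1] ⊗ [1, -3] ⊗ [-2, 0] and rank(T) ≤ 1.
Equivalently every frontal slice T[:,:,k] is c[k] times the rank-1 matrix [2, 1] ⊗ [1, -3]. So T has rank 1 (it is nonzero).

Yes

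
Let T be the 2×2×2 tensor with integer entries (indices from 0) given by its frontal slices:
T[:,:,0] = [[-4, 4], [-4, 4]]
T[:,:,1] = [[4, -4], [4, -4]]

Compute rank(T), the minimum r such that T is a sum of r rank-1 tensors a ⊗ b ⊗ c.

1

Lower bound: T ≠ 0 (e.g. T[0,0,0] = -4), so rank(T) ≥ 1.
Upper bound: the mode-1 fibre T[:,0,0] = [-4, -4] gives a = (1, 1) (primitive direction); the mode-2 fibre T[0,:,0] = [-4, 4] gives b = (1, -1); then c[k] = T[0,0,k] / (a[0]·b[0]) = [-4, 4] / 1 = (-4, 4).
Expanding (1, 1) ⊗ (1, -1) ⊗ (-4, 4) reproduces all 8 entries of T, so T = (1, 1) ⊗ (1, -1) ⊗ (-4, 4) and rank(T) ≤ 1.
These bounds meet, so rank(T) = 1.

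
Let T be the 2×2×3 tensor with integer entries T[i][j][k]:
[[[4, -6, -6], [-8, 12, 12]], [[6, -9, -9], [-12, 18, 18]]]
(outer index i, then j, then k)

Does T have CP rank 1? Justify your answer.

Yes

If T = a ⊗ b ⊗ c then every fibre of T is a multiple of the corresponding factor, so read the factors off the fibres through the nonzero entry T[0,0,0] = 4.
The mode-1 fibre T[:,0,0] = [4, 6] gives a = (2, 3) (primitive direction); the mode-2 fibre T[0,:,0] = [4, -8] gives b = (1, -2); then c[k] = T[0,0,k] / (a[0]·b[0]) = [4, -6, -6] / 2 = (2, -3, -3).
Expanding (2, 3) ⊗ (1, -2) ⊗ (2, -3, -3) reproduces all 12 entries of T, so T = (2, 3) ⊗ (1, -2) ⊗ (2, -3, -3) and rank(T) ≤ 1.
Equivalently every frontal slice T[:,:,k] is c[k] times the rank-1 matrix (2, 3) ⊗ (1, -2). So T has rank 1 (it is nonzero).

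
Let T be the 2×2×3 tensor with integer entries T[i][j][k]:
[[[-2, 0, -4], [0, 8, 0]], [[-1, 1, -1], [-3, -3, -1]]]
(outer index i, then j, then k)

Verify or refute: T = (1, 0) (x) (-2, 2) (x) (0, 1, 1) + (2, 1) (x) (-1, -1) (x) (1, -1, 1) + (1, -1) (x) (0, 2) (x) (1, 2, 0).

Reconstruct entrywise from the claimed factors. For example, T[0,0,0] = -2 and Σₗ aₗ[0]bₗ[0]cₗ[0] = (1)·(-2)·(0) + (2)·(-1)·(1) + (1)·(0)·(1) = -2; checking all 12 entries, every one matches. The claim holds.

Yes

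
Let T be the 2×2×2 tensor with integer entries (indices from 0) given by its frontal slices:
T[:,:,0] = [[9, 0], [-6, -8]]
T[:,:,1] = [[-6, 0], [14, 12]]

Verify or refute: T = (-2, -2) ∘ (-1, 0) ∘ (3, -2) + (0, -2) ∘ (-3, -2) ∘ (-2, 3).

Reconstruct entry (0,0,0) from the claimed factors: Σₗ aₗ[0]bₗ[0]cₗ[0] = (-2)·(-1)·(3) + (0)·(-3)·(-2) = 6, but T[0,0,0] = 9. The claim is false.

No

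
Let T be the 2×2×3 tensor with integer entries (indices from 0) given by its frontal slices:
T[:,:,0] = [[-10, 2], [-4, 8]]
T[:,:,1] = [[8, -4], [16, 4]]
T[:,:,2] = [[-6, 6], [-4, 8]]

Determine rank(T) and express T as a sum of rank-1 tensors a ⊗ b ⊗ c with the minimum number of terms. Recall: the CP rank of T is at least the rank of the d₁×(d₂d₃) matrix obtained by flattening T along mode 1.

Lower bound: the mode-3 unfolding of T (rows indexed by k, columns by (i,j) = (0,0), (0,1), (1,0), (1,1)) is [[-10, 2, -4, 8], [8, -4, 16, 4], [-6, 6, -4, 8]].
There the 3×3 minor on rows k ∈ {0, 1, 2}, columns (i,j) ∈ {(0,0), (0,1), (1,0)} is det [[-10, 2, -4], [8, -4, 16], [-6, 6, -4]] = 576 ≠ 0, so this unfolding has rank ≥ 3; CP rank is at least every unfolding rank, so rank(T) ≥ 3. (This is only a lower bound: in general the CP rank may exceed every unfolding rank, so we still need to exhibit 3 rank-1 terms summing to T.)
Upper bound: T is a sum of 3 rank-1 terms, T = [0, 1] ⊗ [1, 1] ⊗ [0, 8, 8] + [1, -2] ⊗ [1, 1] ⊗ [-2, 0, 2] + [1, 1] ⊗ [2, -1] ⊗ [-4, 4, -4] (one valid choice — decompositions are not unique — normalised so each a, b is primitive with positive first nonzero entry; check it by expanding all entries), so rank(T) ≤ 3.
These bounds meet, so rank(T) = 3.
Check entry T[1,0,0] = -4: (1)·(1)·(0) + (-2)·(1)·(-2) + (1)·(2)·(-4) = -4.

rank(T) = 3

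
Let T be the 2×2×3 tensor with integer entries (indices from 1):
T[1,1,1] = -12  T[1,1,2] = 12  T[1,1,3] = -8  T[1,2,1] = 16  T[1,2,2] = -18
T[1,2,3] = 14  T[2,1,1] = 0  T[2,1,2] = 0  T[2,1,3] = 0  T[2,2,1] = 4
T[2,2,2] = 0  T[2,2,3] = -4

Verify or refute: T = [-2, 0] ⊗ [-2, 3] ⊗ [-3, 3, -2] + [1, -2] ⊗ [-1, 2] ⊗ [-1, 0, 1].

No

Reconstruct entry (1,1,1) from the claimed factors: Σₗ aₗ[1]bₗ[1]cₗ[1] = (-2)·(-2)·(-3) + (1)·(-1)·(-1) = -11, but T[1,1,1] = -12. The claim is false.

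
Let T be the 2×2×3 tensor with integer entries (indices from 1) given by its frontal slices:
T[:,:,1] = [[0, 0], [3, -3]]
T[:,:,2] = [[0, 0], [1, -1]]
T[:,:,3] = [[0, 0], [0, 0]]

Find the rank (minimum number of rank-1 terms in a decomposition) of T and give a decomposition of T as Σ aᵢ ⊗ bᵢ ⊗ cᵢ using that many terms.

rank(T) = 1

Lower bound: T ≠ 0 (e.g. T[2,1,1] = 3), so rank(T) ≥ 1.
Upper bound: if T = a ⊗ b ⊗ c then every fibre of T is a multiple of the corresponding factor, so read the factors off the fibres through the nonzero entry T[2,1,1] = 3.
The mode-1 fibre T[:,1,1] = [0, 3] gives a = [0, 1] (primitive direction); the mode-2 fibre T[2,:,1] = [3, -3] gives b = [1, -1]; then c[k] = T[2,1,k] / (a[2]·b[1]) = [3, 1, 0] / 1 = [3, 1, 0].
Expanding [0, 1] ⊗ [1, -1] ⊗ [3, 1, 0] reproduces all 12 entries of T, so T = [0, 1] ⊗ [1, -1] ⊗ [3, 1, 0] and rank(T) ≤ 1.
These bounds meet, so rank(T) = 1.
Check entry T[1,1,2] = 0: (0)·(1)·(1) = 0.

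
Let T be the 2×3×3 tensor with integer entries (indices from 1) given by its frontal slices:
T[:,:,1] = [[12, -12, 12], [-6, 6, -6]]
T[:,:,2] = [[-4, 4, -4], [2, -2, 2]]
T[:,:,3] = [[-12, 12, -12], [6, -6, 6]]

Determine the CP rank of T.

1

Lower bound: T ≠ 0 (e.g. T[1,1,1] = 12), so rank(T) ≥ 1.
Upper bound: the mode-1 fibre T[:,1,1] = [12, -6] gives a = [2, -1] (primitive direction); the mode-2 fibre T[1,:,1] = [12, -12, 12] gives b = [1, -1, 1]; then c[k] = T[1,1,k] / (a[1]·b[1]) = [12, -4, -12] / 2 = [6, -2, -6].
Expanding [2, -1] ⊗ [1, -1, 1] ⊗ [6, -2, -6] reproduces all 18 entries of T, so T = [2, -1] ⊗ [1, -1, 1] ⊗ [6, -2, -6] and rank(T) ≤ 1.
These bounds meet, so rank(T) = 1.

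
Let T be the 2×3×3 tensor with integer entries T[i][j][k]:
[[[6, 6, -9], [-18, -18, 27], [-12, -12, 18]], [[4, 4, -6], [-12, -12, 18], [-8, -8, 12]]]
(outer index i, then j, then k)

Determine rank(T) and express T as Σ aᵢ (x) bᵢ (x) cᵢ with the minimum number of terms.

Lower bound: T ≠ 0 (e.g. T[0,0,0] = 6), so rank(T) ≥ 1.
Upper bound: if T = a (x) b (x) c then every fibre of T is a multiple of the corresponding factor, so read the factors off the fibres through the nonzero entry T[0,0,0] = 6.
The mode-1 fibre T[:,0,0] = [6, 4] gives a = (3, 2) (primitive direction); the mode-2 fibre T[0,:,0] = [6, -18, -12] gives b = (1, -3, -2); then c[k] = T[0,0,k] / (a[0]·b[0]) = [6, 6, -9] / 3 = (2, 2, -3).
Expanding (3, 2) (x) (1, -3, -2) (x) (2, 2, -3) reproduces all 18 entries of T, so T = (3, 2) (x) (1, -3, -2) (x) (2, 2, -3) and rank(T) ≤ 1.
These bounds meet, so rank(T) = 1.

rank(T) = 1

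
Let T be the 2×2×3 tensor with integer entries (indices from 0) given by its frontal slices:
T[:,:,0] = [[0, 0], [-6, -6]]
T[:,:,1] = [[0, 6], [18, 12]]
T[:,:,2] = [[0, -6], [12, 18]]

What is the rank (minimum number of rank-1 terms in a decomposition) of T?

Lower bound: the mode-1 unfolding of T (rows indexed by i, columns by (j,k) = (0,0), (0,1), (0,2), (1,0), (1,1), (1,2)) is [[0, 0, 0, 0, 6, -6], [-6, 18, 12, -6, 12, 18]].
There the 2×2 minor on rows i ∈ {0, 1}, columns (j,k) ∈ {(0,0), (1,1)} is det [[0, 6], [-6, 12]] = 36 ≠ 0, so this unfolding has rank ≥ 2; CP rank is at least every unfolding rank, so rank(T) ≥ 2. (Flattening ranks never certify an upper bound on CP rank; for that we must actually write T with 2 rank-1 terms.)
Upper bound — finding two terms. Write S_k = T[:,:,k] for the frontal slices: S₀ = [[0, 0], [-6, -6]], S₁ = [[0, 6], [18, 12]], S₂ = [[0, -6], [12, 18]].
If T = a₁ ⊗ b₁ ⊗ c₁ + a₂ ⊗ b₂ ⊗ c₂ then each S_k = c₁[k]·a₁b₁ᵀ + c₂[k]·a₂b₂ᵀ. S₀ and S₁ are linearly independent, so a₁b₁ᵀ and a₂b₂ᵀ must span the same plane of matrices: they are the rank-1 matrices of the form x·S₀ + y·S₁.
det(x·S₀ + y·S₁) is 36·xy − 108·y² = 36·(x − 3·y)(y), vanishing at (x:y) = (3:1) and (1:0).
M₁ = 3·S₀ + S₁ = [[0, 6], [0, -6]] = 6·[1, -1][0, 1]ᵀ and M₂ = S₀ = [[0, 0], [-6, -6]] = (-6)·[0, 1][1, 1]ᵀ, so take a₁ = [1, -1], b₁ = [0, 1], a₂ = [0, 1], b₂ = [1, 1].
Each slice is an integer combination of E₁ = a₁b₁ᵀ and E₂ = a₂b₂ᵀ: S₀ = −6·E₂, S₁ = 6·E₁ + 18·E₂, S₂ = −6·E₁ + 12·E₂; reading off coefficients, c₁ = [0, 6, -6] and c₂ = [-6, 18, 12].
Hence T = [1, -1] ⊗ [0, 1] ⊗ [0, 6, -6] + [0, 1] ⊗ [1, 1] ⊗ [-6, 18, 12], so rank(T) ≤ 2.
These bounds meet, so rank(T) = 2.

2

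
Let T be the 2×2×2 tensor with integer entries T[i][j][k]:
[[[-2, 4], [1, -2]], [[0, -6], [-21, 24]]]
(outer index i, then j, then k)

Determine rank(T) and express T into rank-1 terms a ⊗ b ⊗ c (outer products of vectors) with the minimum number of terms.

rank(T) = 2

Lower bound: the mode-3 unfolding of T (rows indexed by k, columns by (i,j) = (0,0), (0,1), (1,0), (1,1)) is [[-2, 1, 0, -21], [4, -2, -6, 24]].
There the 2×2 minor on rows k ∈ {0, 1}, columns (i,j) ∈ {(0,0), (1,0)} is det [[-2, 0], [4, -6]] = 12 ≠ 0, so this unfolding has rank ≥ 2; CP rank is at least every unfolding rank, so rank(T) ≥ 2. (Unfolding ranks only ever bound the CP rank from below — rank(T) can be strictly larger than all of them — so the matching upper bound has to come from an explicit 2-term decomposition.)
Upper bound — finding two terms. Write S_k = T[:,:,k] for the frontal slices: S₀ = [[-2, 1], [0, -21]], S₁ = [[4, -2], [-6, 24]].
If T = a₁ ⊗ b₁ ⊗ c₁ + a₂ ⊗ b₂ ⊗ c₂ then each S_k = c₁[k]·a₁b₁ᵀ + c₂[k]·a₂b₂ᵀ. S₀ and S₁ are linearly independent, so a₁b₁ᵀ and a₂b₂ᵀ must span the same plane of matrices: they are the rank-1 matrices of the form x·S₀ + y·S₁.
det(x·S₀ + y·S₁) is 42·x² − 126·xy + 84·y² = 42·(x − 2·y)(x − y), vanishing at (x:y) = (2:1) and (1:1).
M₁ = 2·S₀ + S₁ = [[0, 0], [-6, -18]] = (-6)·[0, 1][1, 3]ᵀ and M₂ = S₀ + S₁ = [[2, -1], [-6, 3]] = [1, -3][2, -1]ᵀ, so take a₁ = [0, 1], b₁ = [1, 3], a₂ = [1, -3], b₂ = [2, -1].
Each slice is an integer combination of E₁ = a₁b₁ᵀ and E₂ = a₂b₂ᵀ: S₀ = −6·E₁ − E₂, S₁ = 6·E₁ + 2·E₂; reading off coefficients, c₁ = [-6, 6] and c₂ = [-1, 2].
Hence T = [0, 1] ⊗ [1, 3] ⊗ [-6, 6] + [1, -3] ⊗ [2, -1] ⊗ [-1, 2], so rank(T) ≤ 2.
These bounds meet, so rank(T) = 2.
Check entry T[1,0,0] = 0: (1)·(1)·(-6) + (-3)·(2)·(-1) = 0.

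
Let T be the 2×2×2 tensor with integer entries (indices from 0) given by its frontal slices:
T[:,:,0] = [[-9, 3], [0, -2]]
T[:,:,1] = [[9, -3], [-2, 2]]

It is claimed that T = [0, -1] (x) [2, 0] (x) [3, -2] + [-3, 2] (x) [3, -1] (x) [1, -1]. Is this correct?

Yes

Reconstruct entrywise from the claimed factors. For example, T[0,1,0] = 3 and Σₗ aₗ[0]bₗ[1]cₗ[0] = (0)·(0)·(3) + (-3)·(-1)·(1) = 3; checking all 8 entries, every one matches. The claim holds.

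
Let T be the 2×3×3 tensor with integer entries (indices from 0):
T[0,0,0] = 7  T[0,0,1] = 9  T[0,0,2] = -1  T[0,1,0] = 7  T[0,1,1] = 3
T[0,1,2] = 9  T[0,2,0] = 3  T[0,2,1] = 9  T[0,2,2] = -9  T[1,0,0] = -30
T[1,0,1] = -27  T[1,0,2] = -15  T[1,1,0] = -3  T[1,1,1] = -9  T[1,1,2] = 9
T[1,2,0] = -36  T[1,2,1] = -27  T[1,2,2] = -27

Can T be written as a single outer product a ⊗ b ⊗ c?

The mode-3 unfolding of T (rows indexed by k, columns by (i,j) = (0,0), (0,1), (0,2), (1,0), (1,1), (1,2)) is [[7, 7, 3, -30, -3, -36], [9, 3, 9, -27, -9, -27], [-1, 9, -9, -15, 9, -27]].
There the 2×2 minor on rows k ∈ {0, 1}, columns (i,j) ∈ {(0,0), (0,1)} is det [[7, 7], [9, 3]] = -42 ≠ 0, so this unfolding has rank ≥ 2; CP rank is at least every unfolding rank, so rank(T) ≥ 2.
In particular rank(T) ≥ 2 > 1, so T is not rank-1.

No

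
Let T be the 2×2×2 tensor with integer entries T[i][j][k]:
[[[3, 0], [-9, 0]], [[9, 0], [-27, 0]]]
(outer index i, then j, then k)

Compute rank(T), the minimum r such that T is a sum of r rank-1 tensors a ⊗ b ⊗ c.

Lower bound: T ≠ 0 (e.g. T[0,0,0] = 3), so rank(T) ≥ 1.
Upper bound: if T = a ⊗ b ⊗ c then every fibre of T is a multiple of the corresponding factor, so read the factors off the fibres through the nonzero entry T[0,0,0] = 3.
The mode-1 fibre T[:,0,0] = [3, 9] gives a = [1, 3] (primitive direction); the mode-2 fibre T[0,:,0] = [3, -9] gives b = [1, -3]; then c[k] = T[0,0,k] / (a[0]·b[0]) = [3, 0] / 1 = [3, 0].
Expanding [1, 3] ⊗ [1, -3] ⊗ [3, 0] reproduces all 8 entries of T, so T = [1, 3] ⊗ [1, -3] ⊗ [3, 0] and rank(T) ≤ 1.
These bounds meet, so rank(T) = 1.

1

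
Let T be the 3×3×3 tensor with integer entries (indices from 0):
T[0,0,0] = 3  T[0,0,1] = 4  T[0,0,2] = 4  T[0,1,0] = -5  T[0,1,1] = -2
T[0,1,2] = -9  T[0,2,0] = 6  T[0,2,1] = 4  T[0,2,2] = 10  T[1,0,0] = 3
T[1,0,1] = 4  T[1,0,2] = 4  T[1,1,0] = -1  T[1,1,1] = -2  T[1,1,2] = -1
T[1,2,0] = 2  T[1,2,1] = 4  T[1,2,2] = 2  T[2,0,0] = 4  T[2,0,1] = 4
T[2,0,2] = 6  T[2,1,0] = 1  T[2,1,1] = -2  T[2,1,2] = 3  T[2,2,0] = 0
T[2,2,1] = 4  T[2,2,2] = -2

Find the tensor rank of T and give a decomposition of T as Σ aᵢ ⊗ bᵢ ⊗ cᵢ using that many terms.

Lower bound: in the mode-2 unfolding of T (rows indexed by j, columns by (i,k)) the 3×3 minor on rows j ∈ {0, 1, 2}, columns (i,k) ∈ {(0,0), (0,1), (1,0)} is det [[3, 4, 3], [-5, -2, -1], [6, 4, 2]] = -8 ≠ 0, so that unfolding has rank ≥ 3 and hence rank(T) ≥ 3 (CP rank is at least every unfolding rank, though it can be larger).
Upper bound: T is a sum of 3 rank-1 terms, T = [1, 1, 1] ⊗ [2, -1, 2] ⊗ [1, 2, 1] + [1, 1, 2] ⊗ [1, 0, 0] ⊗ [1, 0, 2] + [2, 0, -1] ⊗ [0, 1, -1] ⊗ [-2, 0, -4] (written with every a and b primitive with positive leading entry and the scale carried by c; CP decompositions are not unique, and this one is verified by expanding entrywise), so rank(T) ≤ 3.
These bounds meet, so rank(T) = 3.

rank(T) = 3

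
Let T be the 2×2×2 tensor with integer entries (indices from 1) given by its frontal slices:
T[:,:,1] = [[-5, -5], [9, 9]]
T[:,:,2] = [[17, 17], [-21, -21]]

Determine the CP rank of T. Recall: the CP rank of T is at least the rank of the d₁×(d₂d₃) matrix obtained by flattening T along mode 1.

2

Lower bound: the mode-3 unfolding of T (rows indexed by k, columns by (i,j) = (1,1), (1,2), (2,1), (2,2)) is [[-5, -5, 9, 9], [17, 17, -21, -21]].
There the 2×2 minor on rows k ∈ {1, 2}, columns (i,j) ∈ {(1,1), (2,1)} is det [[-5, 9], [17, -21]] = -48 ≠ 0, so this unfolding has rank ≥ 2; CP rank is at least every unfolding rank, so rank(T) ≥ 2. (This is only a lower bound: in general the CP rank may exceed every unfolding rank, so we still need to exhibit 2 rank-1 terms summing to T.)
Upper bound — finding two terms. Every mode-2 slice of T is a multiple of one matrix: T[:,j,:] = b[j]·M with b = [1, 1] and M = [[-5, 17], [9, -21]] (rows indexed by i, columns by k). So it suffices to write M as a sum of two rank-1 matrices.
Splitting M by its rows (i = 1, 2), M = [1, 0][-5, 17]ᵀ + [0, 1][9, -21]ᵀ.
Hence T = [1, 0] ⊗ [1, 1] ⊗ [-5, 17] + [0, 1] ⊗ [1, 1] ⊗ [9, -21], so rank(T) ≤ 2.
These bounds meet, so rank(T) = 2.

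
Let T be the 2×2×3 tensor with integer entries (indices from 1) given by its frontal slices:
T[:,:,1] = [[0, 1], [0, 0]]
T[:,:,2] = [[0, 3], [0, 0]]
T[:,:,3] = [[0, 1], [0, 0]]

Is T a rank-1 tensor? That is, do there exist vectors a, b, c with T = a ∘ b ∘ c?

Yes

If T = a ∘ b ∘ c then every fibre of T is a multiple of the corresponding factor, so read the factors off the fibres through the nonzero entry T[1,2,1] = 1.
The mode-1 fibre T[:,2,1] = [1, 0] gives a = (1, 0) (primitive direction); the mode-2 fibre T[1,:,1] = [0, 1] gives b = (0, 1); then c[k] = T[1,2,k] / (a[1]·b[2]) = [1, 3, 1] / 1 = (1, 3, 1).
Expanding (1, 0) ∘ (0, 1) ∘ (1, 3, 1) reproduces all 12 entries of T, so T = (1, 0) ∘ (0, 1) ∘ (1, 3, 1) and rank(T) ≤ 1.
Equivalently every frontal slice T[:,:,k] is c[k] times the rank-1 matrix (1, 0) ∘ (0, 1). So T has rank 1 (it is nonzero).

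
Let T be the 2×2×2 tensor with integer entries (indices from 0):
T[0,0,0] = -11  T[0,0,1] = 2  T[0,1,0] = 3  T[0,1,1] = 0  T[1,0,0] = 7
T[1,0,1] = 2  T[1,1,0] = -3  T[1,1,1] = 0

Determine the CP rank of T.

2

Lower bound: the mode-2 unfolding of T (rows indexed by j, columns by (i,k) = (0,0), (0,1), (1,0), (1,1)) is [[-11, 2, 7, 2], [3, 0, -3, 0]].
There the 2×2 minor on rows j ∈ {0, 1}, columns (i,k) ∈ {(0,0), (0,1)} is det [[-11, 2], [3, 0]] = -6 ≠ 0, so this unfolding has rank ≥ 2; CP rank is at least every unfolding rank, so rank(T) ≥ 2. (Unfolding ranks only ever bound the CP rank from below — rank(T) can be strictly larger than all of them — so the matching upper bound has to come from an explicit 2-term decomposition.)
Upper bound — finding two terms. Write S_k = T[:,:,k] for the frontal slices: S₀ = [[-11, 3], [7, -3]], S₁ = [[2, 0], [2, 0]].
If T = a₁ ⊗ b₁ ⊗ c₁ + a₂ ⊗ b₂ ⊗ c₂ then each S_k = c₁[k]·a₁b₁ᵀ + c₂[k]·a₂b₂ᵀ. S₀ and S₁ are linearly independent, so a₁b₁ᵀ and a₂b₂ᵀ must span the same plane of matrices: they are the rank-1 matrices of the form x·S₀ + y·S₁.
det(x·S₀ + y·S₁) is 12·x² − 12·xy = 12·(x − y)(x), vanishing at (x:y) = (1:1) and (0:1).
M₁ = S₀ + S₁ = [[-9, 3], [9, -3]] = (-3)·[1, -1][3, -1]ᵀ and M₂ = S₁ = [[2, 0], [2, 0]] = 2·[1, 1][1, 0]ᵀ, so take a₁ = [1, -1], b₁ = [3, -1], a₂ = [1, 1], b₂ = [1, 0].
Each slice is an integer combination of E₁ = a₁b₁ᵀ and E₂ = a₂b₂ᵀ: S₀ = −3·E₁ − 2·E₂, S₁ = 2·E₂; reading off coefficients, c₁ = [-3, 0] and c₂ = [-2, 2].
Hence T = [1, -1] ⊗ [3, -1] ⊗ [-3, 0] + [1, 1] ⊗ [1, 0] ⊗ [-2, 2], so rank(T) ≤ 2.
These bounds meet, so rank(T) = 2.
Check entry T[1,1,0] = -3: (-1)·(-1)·(-3) + (1)·(0)·(-2) = -3.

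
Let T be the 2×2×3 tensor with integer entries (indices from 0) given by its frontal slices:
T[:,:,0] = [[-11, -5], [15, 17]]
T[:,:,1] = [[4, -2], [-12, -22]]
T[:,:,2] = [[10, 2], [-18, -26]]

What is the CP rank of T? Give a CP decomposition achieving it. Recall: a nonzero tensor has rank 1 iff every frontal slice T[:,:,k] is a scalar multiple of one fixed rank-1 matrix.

Lower bound: the mode-1 unfolding of T (rows indexed by i, columns by (j,k) = (0,0), (0,1), (0,2), (1,0), (1,1), (1,2)) is [[-11, 4, 10, -5, -2, 2], [15, -12, -18, 17, -22, -26]].
There the 2×2 minor on rows i ∈ {0, 1}, columns (j,k) ∈ {(0,0), (0,1)} is det [[-11, 4], [15, -12]] = 72 ≠ 0, so this unfolding has rank ≥ 2; CP rank is at least every unfolding rank, so rank(T) ≥ 2. (Unfolding ranks only ever bound the CP rank from below — rank(T) can be strictly larger than all of them — so the matching upper bound has to come from an explicit 2-term decomposition.)
Upper bound — finding two terms. Write S_k = T[:,:,k] for the frontal slices: S₀ = [[-11, -5], [15, 17]], S₁ = [[4, -2], [-12, -22]], S₂ = [[10, 2], [-18, -26]].
If T = a₁ (x) b₁ (x) c₁ + a₂ (x) b₂ (x) c₂ then each S_k = c₁[k]·a₁b₁ᵀ + c₂[k]·a₂b₂ᵀ. S₀ and S₁ are linearly independent, so a₁b₁ᵀ and a₂b₂ᵀ must span the same plane of matrices: they are the rank-1 matrices of the form x·S₀ + y·S₁.
det(x·S₀ + y·S₁) is −112·x² + 280·xy − 112·y² = (-56)·(x − 2·y)(2·x − y), vanishing at (x:y) = (2:1) and (1:2).
M₁ = 2·S₀ + S₁ = [[-18, -12], [18, 12]] = (-6)·[1, -1][3, 2]ᵀ and M₂ = S₀ + 2·S₁ = [[-3, -9], [-9, -27]] = (-3)·[1, 3][1, 3]ᵀ, so take a₁ = [1, -1], b₁ = [3, 2], a₂ = [1, 3], b₂ = [1, 3].
Each slice is an integer combination of E₁ = a₁b₁ᵀ and E₂ = a₂b₂ᵀ: S₀ = −4·E₁ + E₂, S₁ = 2·E₁ − 2·E₂, S₂ = 4·E₁ − 2·E₂; reading off coefficients, c₁ = [-4, 2, 4] and c₂ = [1, -2, -2].
Hence T = [1, -1] (x) [3, 2] (x) [-4, 2, 4] + [1, 3] (x) [1, 3] (x) [1, -2, -2], so rank(T) ≤ 2.
These bounds meet, so rank(T) = 2.

rank(T) = 2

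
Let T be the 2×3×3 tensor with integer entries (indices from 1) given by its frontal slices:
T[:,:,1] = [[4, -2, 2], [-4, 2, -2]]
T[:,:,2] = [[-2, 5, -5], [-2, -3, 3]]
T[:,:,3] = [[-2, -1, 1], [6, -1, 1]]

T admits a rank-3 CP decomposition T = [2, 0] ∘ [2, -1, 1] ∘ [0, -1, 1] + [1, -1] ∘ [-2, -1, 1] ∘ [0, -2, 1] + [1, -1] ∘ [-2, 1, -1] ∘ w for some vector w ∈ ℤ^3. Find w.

Subtract the known terms from T to get the rank-1 residual R = [1, -1] ∘ [-2, 1, -1] ∘ w, so R[i,j,k] = a[i]·b[j]·w[k]. Pick indices with nonzero a[1]·b[1] = (1)·(-2) = -2. Only the fibre through (1,1,·) is needed: R[1,1,:] = T[1,1,:] − Σₗ aₗ[1]bₗ[1]cₗ = [4, -2, -2] − (2)·(2)·[0, -1, 1] − (1)·(-2)·[0, -2, 1] = [4, -2, -4]. Then w[k] = R[1,1,k] / -2 for each k, giving w = [4, -2, -4] / -2 = [-2, 1, 2].

w = [-2, 1, 2]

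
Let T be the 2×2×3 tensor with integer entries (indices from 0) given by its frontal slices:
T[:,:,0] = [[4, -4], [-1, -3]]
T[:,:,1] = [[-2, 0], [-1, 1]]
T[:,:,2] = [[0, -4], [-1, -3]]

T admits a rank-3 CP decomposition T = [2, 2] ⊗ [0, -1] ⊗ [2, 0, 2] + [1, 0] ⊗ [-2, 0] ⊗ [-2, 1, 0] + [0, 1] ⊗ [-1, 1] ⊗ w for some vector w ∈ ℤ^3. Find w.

w = [1, 1, 1]

Subtract the known terms from T to get the rank-1 residual R = [0, 1] ⊗ [-1, 1] ⊗ w, so R[i,j,k] = a[i]·b[j]·w[k]. Pick indices with nonzero a[1]·b[0] = (1)·(-1) = -1. Only the fibre through (1,0,·) is needed: R[1,0,:] = T[1,0,:] − Σₗ aₗ[1]bₗ[0]cₗ = [-1, -1, -1] − (2)·(0)·[2, 0, 2] − (0)·(-2)·[-2, 1, 0] = [-1, -1, -1]. Then w[k] = R[1,0,k] / -1 for each k, giving w = [-1, -1, -1] / -1 = [1, 1, 1].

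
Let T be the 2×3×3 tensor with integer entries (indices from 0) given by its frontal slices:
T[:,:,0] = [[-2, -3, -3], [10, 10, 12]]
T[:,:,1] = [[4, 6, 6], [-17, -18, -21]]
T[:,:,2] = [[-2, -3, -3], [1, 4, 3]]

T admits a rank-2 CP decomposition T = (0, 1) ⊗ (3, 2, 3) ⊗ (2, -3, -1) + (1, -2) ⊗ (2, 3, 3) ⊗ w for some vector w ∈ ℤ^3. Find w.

w = (-1, 2, -1)

Subtract the known terms from T to get the rank-1 residual R = (1, -2) ⊗ (2, 3, 3) ⊗ w, so R[i,j,k] = a[i]·b[j]·w[k]. Pick indices with nonzero a[0]·b[0] = (1)·(2) = 2. Only the fibre through (0,0,·) is needed: R[0,0,:] = T[0,0,:] − Σₗ aₗ[0]bₗ[0]cₗ = [-2, 4, -2] − (0)·(3)·(2, -3, -1) = [-2, 4, -2]. Then w[k] = R[0,0,k] / 2 for each k, giving w = [-2, 4, -2] / 2 = (-1, 2, -1).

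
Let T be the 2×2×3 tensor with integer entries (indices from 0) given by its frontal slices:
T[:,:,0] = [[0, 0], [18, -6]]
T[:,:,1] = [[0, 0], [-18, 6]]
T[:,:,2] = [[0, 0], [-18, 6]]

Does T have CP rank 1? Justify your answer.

If T = a ⊗ b ⊗ c then every fibre of T is a multiple of the corresponding factor, so read the factors off the fibres through the nonzero entry T[1,0,0] = 18.
The mode-1 fibre T[:,0,0] = [0, 18] gives a = [0, 1] (primitive direction); the mode-2 fibre T[1,:,0] = [18, -6] gives b = [3, -1]; then c[k] = T[1,0,k] / (a[1]·b[0]) = [18, -18, -18] / 3 = [6, -6, -6].
Expanding [0, 1] ⊗ [3, -1] ⊗ [6, -6, -6] reproduces all 12 entries of T, so T = [0, 1] ⊗ [3, -1] ⊗ [6, -6, -6] and rank(T) ≤ 1.
Equivalently every frontal slice T[:,:,k] is c[k] times the rank-1 matrix [0, 1] ⊗ [3, -1]. So T has rank 1 (it is nonzero).

Yes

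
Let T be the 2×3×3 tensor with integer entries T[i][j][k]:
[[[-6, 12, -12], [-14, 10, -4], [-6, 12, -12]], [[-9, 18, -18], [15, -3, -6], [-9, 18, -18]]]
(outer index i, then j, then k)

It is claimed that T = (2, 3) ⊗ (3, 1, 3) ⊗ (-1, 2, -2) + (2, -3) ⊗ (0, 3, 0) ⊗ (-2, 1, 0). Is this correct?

Reconstruct entrywise from the claimed factors. For example, T[1,1,2] = -6 and Σₗ aₗ[1]bₗ[1]cₗ[2] = (3)·(1)·(-2) + (-3)·(3)·(0) = -6; checking all 18 entries, every one matches. The claim holds.

Yes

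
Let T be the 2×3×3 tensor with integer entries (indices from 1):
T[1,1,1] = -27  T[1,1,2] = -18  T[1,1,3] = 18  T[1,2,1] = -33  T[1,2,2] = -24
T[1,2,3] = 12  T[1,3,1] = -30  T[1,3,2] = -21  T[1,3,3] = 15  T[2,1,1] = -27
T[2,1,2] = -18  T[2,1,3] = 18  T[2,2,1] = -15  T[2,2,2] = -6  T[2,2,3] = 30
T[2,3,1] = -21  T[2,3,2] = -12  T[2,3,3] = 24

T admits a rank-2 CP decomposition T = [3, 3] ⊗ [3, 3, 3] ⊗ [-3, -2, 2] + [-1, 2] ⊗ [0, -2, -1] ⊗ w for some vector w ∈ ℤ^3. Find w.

Subtract the known terms from T to get the rank-1 residual R = [-1, 2] ⊗ [0, -2, -1] ⊗ w, so R[i,j,k] = a[i]·b[j]·w[k]. Pick indices with nonzero a[1]·b[2] = (-1)·(-2) = 2. Only the fibre through (1,2,·) is needed: R[1,2,:] = T[1,2,:] − Σₗ aₗ[1]bₗ[2]cₗ = [-33, -24, 12] − (3)·(3)·[-3, -2, 2] = [-6, -6, -6]. Then w[k] = R[1,2,k] / 2 for each k, giving w = [-6, -6, -6] / 2 = [-3, -3, -3].

w = [-3, -3, -3]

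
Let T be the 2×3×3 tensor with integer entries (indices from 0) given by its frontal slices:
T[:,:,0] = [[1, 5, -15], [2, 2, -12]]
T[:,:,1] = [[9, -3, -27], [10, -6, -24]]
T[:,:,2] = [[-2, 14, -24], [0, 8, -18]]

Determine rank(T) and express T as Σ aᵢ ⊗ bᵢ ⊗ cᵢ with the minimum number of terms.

Lower bound: the mode-2 unfolding of T (rows indexed by j, columns by (i,k) = (0,0), (0,1), (0,2), (1,0), (1,1), (1,2)) is [[1, 9, -2, 2, 10, 0], [5, -3, 14, 2, -6, 8], [-15, -27, -24, -12, -24, -18]].
There the 2×2 minor on rows j ∈ {0, 1}, columns (i,k) ∈ {(0,0), (0,1)} is det [[1, 9], [5, -3]] = -48 ≠ 0, so this unfolding has rank ≥ 2; CP rank is at least every unfolding rank, so rank(T) ≥ 2. (Flattening ranks never certify an upper bound on CP rank; for that we must actually write T with 2 rank-1 terms.)
Upper bound — finding two terms. Write S_k = T[:,:,k] for the frontal slices: S₀ = [[1, 5, -15], [2, 2, -12]], S₁ = [[9, -3, -27], [10, -6, -24]], S₂ = [[-2, 14, -24], [0, 8, -18]].
If T = a₁ ⊗ b₁ ⊗ c₁ + a₂ ⊗ b₂ ⊗ c₂ then each S_k = c₁[k]·a₁b₁ᵀ + c₂[k]·a₂b₂ᵀ. S₀ and S₁ are linearly independent, so a₁b₁ᵀ and a₂b₂ᵀ must span the same plane of matrices: they are the rank-1 matrices of the form x·S₀ + y·S₁.
The 2×2 minor of x·S₀ + y·S₁ on rows {0,1}, columns {0,1} is −8·x² − 32·xy − 24·y² = (-8)·(x + 3·y)(x + y), vanishing at (x:y) = (3:-1) and (1:-1).
M₁ = 3·S₀ − S₁ = [[-6, 18, -18], [-4, 12, -12]] = (-2)·(3, 2)(1, -3, 3)ᵀ and M₂ = S₀ − S₁ = [[-8, 8, 12], [-8, 8, 12]] = (-4)·(1, 1)(2, -2, -3)ᵀ, so take a₁ = (3, 2), b₁ = (1, -3, 3), a₂ = (1, 1), b₂ = (2, -2, -3).
Each slice is an integer combination of E₁ = a₁b₁ᵀ and E₂ = a₂b₂ᵀ: S₀ = −E₁ + 2·E₂, S₁ = −E₁ + 6·E₂, S₂ = −2·E₁ + 2·E₂; reading off coefficients, c₁ = (-1, -1, -2) and c₂ = (2, 6, 2).
Hence T = (3, 2) ⊗ (1, -3, 3) ⊗ (-1, -1, -2) + (1, 1) ⊗ (2, -2, -3) ⊗ (2, 6, 2), so rank(T) ≤ 2.
These bounds meet, so rank(T) = 2.

rank(T) = 2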